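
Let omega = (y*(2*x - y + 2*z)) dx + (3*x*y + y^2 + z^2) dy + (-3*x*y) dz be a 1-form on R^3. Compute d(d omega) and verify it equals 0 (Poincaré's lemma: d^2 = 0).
d(d omega) = 0

Step 1: d omega = sum_{i<j} (∂f_j/∂x_i - ∂f_i/∂x_j) dx_i ∧ dx_j:
  coeff of dx ∧ dy: -2*x + 5*y - 2*z
  coeff of dx ∧ dz: -5*y
  coeff of dy ∧ dz: -3*x - 2*z
Step 2: Apply d again to each 2-form coefficient. The only possible 3-form in R^3 is dx ∧ dy ∧ dz, with coefficient
  ∂(coeff of dy∧dz)/∂x - ∂(coeff of dx∧dz)/∂y + ∂(coeff of dx∧dy)/∂z
  = ∂/∂x (-3*x - 2*z) - ∂/∂y (-5*y) + ∂/∂z (-2*x + 5*y - 2*z).
Each of these terms simplifies to sums of mixed partials that cancel in pairs. The result is 0 (by equality of mixed partials for smooth functions — Schwarz / Clairaut).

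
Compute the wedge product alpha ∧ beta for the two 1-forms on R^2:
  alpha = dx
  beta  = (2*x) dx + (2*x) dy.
alpha ∧ beta = (2*x) dx ∧ dy

Distribute the wedge, using dx_i ∧ dx_j = -dx_j ∧ dx_i and dx_i ∧ dx_i = 0. For each pair (i, j) with i < j, the coefficient of dx_i ∧ dx_j in alpha ∧ beta is (alpha_i * beta_j - alpha_j * beta_i). Collecting: alpha ∧ beta = (2*x) dx ∧ dy.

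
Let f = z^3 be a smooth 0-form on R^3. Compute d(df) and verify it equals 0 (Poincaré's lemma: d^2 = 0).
d(df) = 0

Step 1: df = sum_i (∂f/∂x_i) dx_i = (0) dx + (0) dy + (3*z^2) dz.
Step 2: Apply d again. Using the 1-form formula, the coefficient of dx ∧ dy in d(df) is ∂^2 f/∂x ∂y - ∂^2 f/∂y ∂x = (0) - (0) = 0 (equality of mixed partials for smooth f).
Similarly for dx ∧ dz and dy ∧ dz — all coefficients vanish. So d(df) = 0.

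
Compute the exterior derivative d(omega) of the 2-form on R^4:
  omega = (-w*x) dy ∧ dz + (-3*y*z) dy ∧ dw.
d(omega) = (-w) dx ∧ dy ∧ dz + (-x + 3*y) dy ∧ dz ∧ dw

For a 2-form omega = sum_{i<j} g_{ij} dx_i ∧ dx_j, the exterior derivative is
  d(omega) = sum_{i<j} d(g_{ij}) ∧ dx_i ∧ dx_j = sum_{i<j, k} (∂g_{ij}/∂x_k) dx_k ∧ dx_i ∧ dx_j.
Expand each term, using dx_k ∧ dx_i ∧ dx_j = sgn(permutation) dx_{(a)} ∧ dx_{(b)} ∧ dx_{(c)} with (a < b < c) sorted:
  d(-w*x) includes (∂/∂x)(-w*x) dx = (-w) dx, which multiplied by dy ∧ dz gives (-w) dx ∧ dy ∧ dz
  d(-w*x) includes (∂/∂w)(-w*x) dw = (-x) dw, which multiplied by dy ∧ dz gives (-x) dy ∧ dz ∧ dw
  d(-3*y*z) includes (∂/∂z)(-3*y*z) dz = (-3*y) dz, which multiplied by dy ∧ dw gives (3*y) dy ∧ dz ∧ dw
Collecting like 3-forms: d(omega) = (-w) dx ∧ dy ∧ dz + (-x + 3*y) dy ∧ dz ∧ dw.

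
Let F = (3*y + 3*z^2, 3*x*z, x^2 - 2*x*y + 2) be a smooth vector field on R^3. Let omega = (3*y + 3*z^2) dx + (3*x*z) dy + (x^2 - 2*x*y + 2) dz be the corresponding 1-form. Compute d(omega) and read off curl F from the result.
d(omega) = (-5*x) dy ∧ dz + (-2*x + 2*y + 6*z) dz ∧ dx + (3*z - 3) dx ∧ dy; curl F = (-5*x, -2*x + 2*y + 6*z, 3*z - 3)

d omega = sum_{i<j} (∂f_j/∂x_i - ∂f_i/∂x_j) dx_i ∧ dx_j. Under the identification (dy ∧ dz, dz ∧ dx, dx ∧ dy) ↔ (e_x, e_y, e_z), the coefficients are exactly the components of curl F. Compute:
  ∂R/∂y - ∂Q/∂z = (-2*x) - (3*x) = -5*x
  ∂P/∂z - ∂R/∂x = (6*z) - (2*x - 2*y) = -2*x + 2*y + 6*z
  ∂Q/∂x - ∂P/∂y = (3*z) - (3) = 3*z - 3.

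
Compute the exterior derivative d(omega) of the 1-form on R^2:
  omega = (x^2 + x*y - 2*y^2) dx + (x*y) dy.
d(omega) = (-x + 5*y) dx ∧ dy

For a 1-form omega = sum_i f_i dx_i, the exterior derivative is
  d(omega) = sum_{i < j} (∂f_j/∂x_i - ∂f_i/∂x_j) dx_i ∧ dx_j.
  coefficient of dx ∧ dy: ∂f_2/∂x - ∂f_1/∂y = ∂(x*y)/∂x - ∂(x^2 + x*y - 2*y^2)/∂y = -x + 5*y
Assembling: d(omega) = (-x + 5*y) dx ∧ dy.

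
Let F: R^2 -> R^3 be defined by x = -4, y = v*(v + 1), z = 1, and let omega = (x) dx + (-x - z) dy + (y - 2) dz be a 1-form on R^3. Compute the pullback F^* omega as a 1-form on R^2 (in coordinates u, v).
F^* omega = (6*v + 3) dv

Using F^*(f dg) = (f ∘ F) d(g ∘ F), substitute each coordinate x_i by F_i(u, v) in f_i, and replace dx_i by d F_i = (∂F_i/∂u) du + (∂F_i/∂v) dv.
  For the x component: f_1(F) = -4; d F_1 = (0) du + (0) dv
  For the y component: f_2(F) = 3; d F_2 = (0) du + (2*v + 1) dv
  For the z component: f_3(F) = v^2 + v - 2; d F_3 = (0) du + (0) dv
Combining and collecting du, dv coefficients:
  coeff of du: 0
  coeff of dv: 6*v + 3
F^* omega = (6*v + 3) dv.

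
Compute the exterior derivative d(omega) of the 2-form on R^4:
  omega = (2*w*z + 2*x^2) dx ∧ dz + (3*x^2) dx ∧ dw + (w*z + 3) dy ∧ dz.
d(omega) = (2*z) dx ∧ dz ∧ dw + (z) dy ∧ dz ∧ dw

For a 2-form omega = sum_{i<j} g_{ij} dx_i ∧ dx_j, the exterior derivative is
  d(omega) = sum_{i<j} d(g_{ij}) ∧ dx_i ∧ dx_j = sum_{i<j, k} (∂g_{ij}/∂x_k) dx_k ∧ dx_i ∧ dx_j.
Expand each term, using dx_k ∧ dx_i ∧ dx_j = sgn(permutation) dx_{(a)} ∧ dx_{(b)} ∧ dx_{(c)} with (a < b < c) sorted:
  d(2*w*z + 2*x^2) includes (∂/∂w)(2*w*z + 2*x^2) dw = (2*z) dw, which multiplied by dx ∧ dz gives (2*z) dx ∧ dz ∧ dw
  d(w*z + 3) includes (∂/∂w)(w*z + 3) dw = (z) dw, which multiplied by dy ∧ dz gives (z) dy ∧ dz ∧ dw
Collecting like 3-forms: d(omega) = (2*z) dx ∧ dz ∧ dw + (z) dy ∧ dz ∧ dw.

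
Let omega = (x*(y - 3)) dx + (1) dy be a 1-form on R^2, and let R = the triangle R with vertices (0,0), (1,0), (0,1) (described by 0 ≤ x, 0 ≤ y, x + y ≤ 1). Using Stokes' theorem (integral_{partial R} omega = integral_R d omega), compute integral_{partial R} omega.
integral_(partial R) omega = -1/6

Stokes: integral_partial_R omega = integral_R d omega with d omega = (∂Q/∂x - ∂P/∂y) dx ∧ dy.
  ∂Q/∂x = 0
  ∂P/∂y = x
  integrand = ∂Q/∂x - ∂P/∂y = -x.
Integrating over R: integral_0^1 integral_0^{1-x} (-x) dy dx = -1/6.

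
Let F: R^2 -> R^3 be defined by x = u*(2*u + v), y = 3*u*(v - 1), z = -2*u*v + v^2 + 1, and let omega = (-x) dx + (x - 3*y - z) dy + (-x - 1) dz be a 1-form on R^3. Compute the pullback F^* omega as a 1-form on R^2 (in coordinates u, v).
F^* omega = (-8*u^3 + 4*u^2*v - 6*u^2 - 17*u*v^2 + 45*u*v - 27*u - 3*v^3 + 3*v^2 - v + 3) du + (8*u^3 - 21*u^2*v + 27*u^2 - 5*u*v^2 - u - 2*v) dv

Using F^*(f dg) = (f ∘ F) d(g ∘ F), substitute each coordinate x_i by F_i(u, v) in f_i, and replace dx_i by d F_i = (∂F_i/∂u) du + (∂F_i/∂v) dv.
  For the x component: f_1(F) = u*(-2*u - v); d F_1 = (4*u + v) du + (u) dv
  For the y component: f_2(F) = 2*u^2 - 6*u*v + 9*u - v^2 - 1; d F_2 = (3*v - 3) du + (3*u) dv
  For the z component: f_3(F) = -2*u^2 - u*v - 1; d F_3 = (-2*v) du + (-2*u + 2*v) dv
Combining and collecting du, dv coefficients:
  coeff of du: -8*u^3 + 4*u^2*v - 6*u^2 - 17*u*v^2 + 45*u*v - 27*u - 3*v^3 + 3*v^2 - v + 3
  coeff of dv: 8*u^3 - 21*u^2*v + 27*u^2 - 5*u*v^2 - u - 2*v
F^* omega = (-8*u^3 + 4*u^2*v - 6*u^2 - 17*u*v^2 + 45*u*v - 27*u - 3*v^3 + 3*v^2 - v + 3) du + (8*u^3 - 21*u^2*v + 27*u^2 - 5*u*v^2 - u - 2*v) dv.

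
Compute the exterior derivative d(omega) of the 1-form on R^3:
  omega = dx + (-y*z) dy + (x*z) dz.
d(omega) = (z) dx ∧ dz + (y) dy ∧ dz

For a 1-form omega = sum_i f_i dx_i, the exterior derivative is
  d(omega) = sum_{i < j} (∂f_j/∂x_i - ∂f_i/∂x_j) dx_i ∧ dx_j.
  coefficient of dx ∧ dz: ∂f_3/∂x - ∂f_1/∂z = ∂(x*z)/∂x - ∂(1)/∂z = z
  coefficient of dy ∧ dz: ∂f_3/∂y - ∂f_2/∂z = ∂(x*z)/∂y - ∂(-y*z)/∂z = y
Assembling: d(omega) = (z) dx ∧ dz + (y) dy ∧ dz.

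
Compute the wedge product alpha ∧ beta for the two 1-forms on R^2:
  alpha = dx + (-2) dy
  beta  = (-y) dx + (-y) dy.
alpha ∧ beta = (-3*y) dx ∧ dy

Distribute the wedge, using dx_i ∧ dx_j = -dx_j ∧ dx_i and dx_i ∧ dx_i = 0. For each pair (i, j) with i < j, the coefficient of dx_i ∧ dx_j in alpha ∧ beta is (alpha_i * beta_j - alpha_j * beta_i). Collecting: alpha ∧ beta = (-3*y) dx ∧ dy.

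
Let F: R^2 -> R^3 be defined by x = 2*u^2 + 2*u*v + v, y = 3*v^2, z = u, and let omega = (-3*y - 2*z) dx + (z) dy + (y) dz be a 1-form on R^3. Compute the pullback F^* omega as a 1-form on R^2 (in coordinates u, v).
F^* omega = (-8*u^2 - 36*u*v^2 - 4*u*v - 18*v^3 + 3*v^2) du + (-4*u^2 - 18*u*v^2 + 6*u*v - 2*u - 9*v^2) dv

Using F^*(f dg) = (f ∘ F) d(g ∘ F), substitute each coordinate x_i by F_i(u, v) in f_i, and replace dx_i by d F_i = (∂F_i/∂u) du + (∂F_i/∂v) dv.
  For the x component: f_1(F) = -2*u - 9*v^2; d F_1 = (4*u + 2*v) du + (2*u + 1) dv
  For the y component: f_2(F) = u; d F_2 = (0) du + (6*v) dv
  For the z component: f_3(F) = 3*v^2; d F_3 = (1) du + (0) dv
Combining and collecting du, dv coefficients:
  coeff of du: -8*u^2 - 36*u*v^2 - 4*u*v - 18*v^3 + 3*v^2
  coeff of dv: -4*u^2 - 18*u*v^2 + 6*u*v - 2*u - 9*v^2
F^* omega = (-8*u^2 - 36*u*v^2 - 4*u*v - 18*v^3 + 3*v^2) du + (-4*u^2 - 18*u*v^2 + 6*u*v - 2*u - 9*v^2) dv.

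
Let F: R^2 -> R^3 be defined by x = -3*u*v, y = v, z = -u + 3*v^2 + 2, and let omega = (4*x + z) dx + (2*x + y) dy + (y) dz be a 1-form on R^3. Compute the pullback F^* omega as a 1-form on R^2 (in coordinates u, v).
F^* omega = (v*(36*u*v + 3*u - 9*v^2 - 7)) du + (36*u^2*v + 3*u^2 - 9*u*v^2 - 6*u*v - 6*u + 6*v^2 + v) dv

Using F^*(f dg) = (f ∘ F) d(g ∘ F), substitute each coordinate x_i by F_i(u, v) in f_i, and replace dx_i by d F_i = (∂F_i/∂u) du + (∂F_i/∂v) dv.
  For the x component: f_1(F) = -12*u*v - u + 3*v^2 + 2; d F_1 = (-3*v) du + (-3*u) dv
  For the y component: f_2(F) = v*(1 - 6*u); d F_2 = (0) du + (1) dv
  For the z component: f_3(F) = v; d F_3 = (-1) du + (6*v) dv
Combining and collecting du, dv coefficients:
  coeff of du: v*(36*u*v + 3*u - 9*v^2 - 7)
  coeff of dv: 36*u^2*v + 3*u^2 - 9*u*v^2 - 6*u*v - 6*u + 6*v^2 + v
F^* omega = (v*(36*u*v + 3*u - 9*v^2 - 7)) du + (36*u^2*v + 3*u^2 - 9*u*v^2 - 6*u*v - 6*u + 6*v^2 + v) dv.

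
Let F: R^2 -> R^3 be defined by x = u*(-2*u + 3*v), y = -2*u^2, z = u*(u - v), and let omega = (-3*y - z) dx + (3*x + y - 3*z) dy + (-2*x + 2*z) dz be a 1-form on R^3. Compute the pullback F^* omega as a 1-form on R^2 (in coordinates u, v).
F^* omega = (u*(36*u^2 - 59*u*v + 11*v^2)) du + (u^2*(9*u + 11*v)) dv

Using F^*(f dg) = (f ∘ F) d(g ∘ F), substitute each coordinate x_i by F_i(u, v) in f_i, and replace dx_i by d F_i = (∂F_i/∂u) du + (∂F_i/∂v) dv.
  For the x component: f_1(F) = u*(5*u + v); d F_1 = (-4*u + 3*v) du + (3*u) dv
  For the y component: f_2(F) = u*(-11*u + 12*v); d F_2 = (-4*u) du + (0) dv
  For the z component: f_3(F) = 2*u*(3*u - 4*v); d F_3 = (2*u - v) du + (-u) dv
Combining and collecting du, dv coefficients:
  coeff of du: u*(36*u^2 - 59*u*v + 11*v^2)
  coeff of dv: u^2*(9*u + 11*v)
F^* omega = (u*(36*u^2 - 59*u*v + 11*v^2)) du + (u^2*(9*u + 11*v)) dv.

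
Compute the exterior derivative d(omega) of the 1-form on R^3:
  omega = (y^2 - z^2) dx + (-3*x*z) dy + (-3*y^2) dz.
d(omega) = (-2*y - 3*z) dx ∧ dy + (2*z) dx ∧ dz + (3*x - 6*y) dy ∧ dz

For a 1-form omega = sum_i f_i dx_i, the exterior derivative is
  d(omega) = sum_{i < j} (∂f_j/∂x_i - ∂f_i/∂x_j) dx_i ∧ dx_j.
  coefficient of dx ∧ dy: ∂f_2/∂x - ∂f_1/∂y = ∂(-3*x*z)/∂x - ∂(y^2 - z^2)/∂y = -2*y - 3*z
  coefficient of dx ∧ dz: ∂f_3/∂x - ∂f_1/∂z = ∂(-3*y^2)/∂x - ∂(y^2 - z^2)/∂z = 2*z
  coefficient of dy ∧ dz: ∂f_3/∂y - ∂f_2/∂z = ∂(-3*y^2)/∂y - ∂(-3*x*z)/∂z = 3*x - 6*y
Assembling: d(omega) = (-2*y - 3*z) dx ∧ dy + (2*z) dx ∧ dz + (3*x - 6*y) dy ∧ dz.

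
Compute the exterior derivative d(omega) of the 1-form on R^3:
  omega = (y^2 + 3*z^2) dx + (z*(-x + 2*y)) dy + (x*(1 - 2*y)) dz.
d(omega) = (-2*y - z) dx ∧ dy + (-2*y - 6*z + 1) dx ∧ dz + (-x - 2*y) dy ∧ dz

For a 1-form omega = sum_i f_i dx_i, the exterior derivative is
  d(omega) = sum_{i < j} (∂f_j/∂x_i - ∂f_i/∂x_j) dx_i ∧ dx_j.
  coefficient of dx ∧ dy: ∂f_2/∂x - ∂f_1/∂y = ∂(z*(-x + 2*y))/∂x - ∂(y^2 + 3*z^2)/∂y = -2*y - z
  coefficient of dx ∧ dz: ∂f_3/∂x - ∂f_1/∂z = ∂(x*(1 - 2*y))/∂x - ∂(y^2 + 3*z^2)/∂z = -2*y - 6*z + 1
  coefficient of dy ∧ dz: ∂f_3/∂y - ∂f_2/∂z = ∂(x*(1 - 2*y))/∂y - ∂(z*(-x + 2*y))/∂z = -x - 2*y
Assembling: d(omega) = (-2*y - z) dx ∧ dy + (-2*y - 6*z + 1) dx ∧ dz + (-x - 2*y) dy ∧ dz.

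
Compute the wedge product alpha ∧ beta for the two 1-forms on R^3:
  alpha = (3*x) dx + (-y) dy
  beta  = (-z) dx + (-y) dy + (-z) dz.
alpha ∧ beta = (-y*(3*x + z)) dx ∧ dy + (-3*x*z) dx ∧ dz + (y*z) dy ∧ dz

Distribute the wedge, using dx_i ∧ dx_j = -dx_j ∧ dx_i and dx_i ∧ dx_i = 0. For each pair (i, j) with i < j, the coefficient of dx_i ∧ dx_j in alpha ∧ beta is (alpha_i * beta_j - alpha_j * beta_i). Collecting: alpha ∧ beta = (-y*(3*x + z)) dx ∧ dy + (-3*x*z) dx ∧ dz + (y*z) dy ∧ dz.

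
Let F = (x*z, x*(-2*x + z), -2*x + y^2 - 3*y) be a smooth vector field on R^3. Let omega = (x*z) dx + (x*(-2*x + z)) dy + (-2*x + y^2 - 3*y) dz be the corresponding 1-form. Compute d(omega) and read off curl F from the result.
d(omega) = (-x + 2*y - 3) dy ∧ dz + (x + 2) dz ∧ dx + (-4*x + z) dx ∧ dy; curl F = (-x + 2*y - 3, x + 2, -4*x + z)

d omega = sum_{i<j} (∂f_j/∂x_i - ∂f_i/∂x_j) dx_i ∧ dx_j. Under the identification (dy ∧ dz, dz ∧ dx, dx ∧ dy) ↔ (e_x, e_y, e_z), the coefficients are exactly the components of curl F. Compute:
  ∂R/∂y - ∂Q/∂z = (2*y - 3) - (x) = -x + 2*y - 3
  ∂P/∂z - ∂R/∂x = (x) - (-2) = x + 2
  ∂Q/∂x - ∂P/∂y = (-4*x + z) - (0) = -4*x + z.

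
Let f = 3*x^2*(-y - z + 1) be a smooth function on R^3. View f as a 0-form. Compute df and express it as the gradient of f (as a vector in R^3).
df = (6*x*(-y - z + 1)) dx + (-3*x^2) dy + (-3*x^2) dz; grad f = (6*x*(-y - z + 1), -3*x^2, -3*x^2)

For a 0-form f, d f = (∂f/∂x) dx + (∂f/∂y) dy + (∂f/∂z) dz. The components of the vector representation are exactly the entries of grad f in Cartesian coordinates:
  ∂f/∂x = 6*x*(-y - z + 1)
  ∂f/∂y = -3*x^2
  ∂f/∂z = -3*x^2.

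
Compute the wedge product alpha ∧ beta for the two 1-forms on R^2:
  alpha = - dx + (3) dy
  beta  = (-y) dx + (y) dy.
alpha ∧ beta = (2*y) dx ∧ dy

Distribute the wedge, using dx_i ∧ dx_j = -dx_j ∧ dx_i and dx_i ∧ dx_i = 0. For each pair (i, j) with i < j, the coefficient of dx_i ∧ dx_j in alpha ∧ beta is (alpha_i * beta_j - alpha_j * beta_i). Collecting: alpha ∧ beta = (2*y) dx ∧ dy.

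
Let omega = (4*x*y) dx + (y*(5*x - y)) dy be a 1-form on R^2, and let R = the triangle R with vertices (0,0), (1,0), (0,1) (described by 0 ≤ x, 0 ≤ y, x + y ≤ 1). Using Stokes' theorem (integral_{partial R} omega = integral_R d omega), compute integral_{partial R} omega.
integral_(partial R) omega = 1/6

Stokes: integral_partial_R omega = integral_R d omega with d omega = (∂Q/∂x - ∂P/∂y) dx ∧ dy.
  ∂Q/∂x = 5*y
  ∂P/∂y = 4*x
  integrand = ∂Q/∂x - ∂P/∂y = -4*x + 5*y.
Integrating over R: integral_0^1 integral_0^{1-x} (-4*x + 5*y) dy dx = 1/6.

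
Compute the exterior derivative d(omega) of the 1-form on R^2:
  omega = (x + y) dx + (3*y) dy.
d(omega) = (-1) dx ∧ dy

For a 1-form omega = sum_i f_i dx_i, the exterior derivative is
  d(omega) = sum_{i < j} (∂f_j/∂x_i - ∂f_i/∂x_j) dx_i ∧ dx_j.
  coefficient of dx ∧ dy: ∂f_2/∂x - ∂f_1/∂y = ∂(3*y)/∂x - ∂(x + y)/∂y = -1
Assembling: d(omega) = (-1) dx ∧ dy.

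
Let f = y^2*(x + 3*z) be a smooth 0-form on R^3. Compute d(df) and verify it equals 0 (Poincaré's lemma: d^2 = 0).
d(df) = 0

Step 1: df = sum_i (∂f/∂x_i) dx_i = (y^2) dx + (2*y*(x + 3*z)) dy + (3*y^2) dz.
Step 2: Apply d again. Using the 1-form formula, the coefficient of dx ∧ dy in d(df) is ∂^2 f/∂x ∂y - ∂^2 f/∂y ∂x = (2*y) - (2*y) = 0 (equality of mixed partials for smooth f).
Similarly for dx ∧ dz and dy ∧ dz — all coefficients vanish. So d(df) = 0.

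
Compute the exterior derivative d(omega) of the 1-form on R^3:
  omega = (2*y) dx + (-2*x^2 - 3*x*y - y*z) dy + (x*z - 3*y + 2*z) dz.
d(omega) = (-4*x - 3*y - 2) dx ∧ dy + (z) dx ∧ dz + (y - 3) dy ∧ dz

For a 1-form omega = sum_i f_i dx_i, the exterior derivative is
  d(omega) = sum_{i < j} (∂f_j/∂x_i - ∂f_i/∂x_j) dx_i ∧ dx_j.
  coefficient of dx ∧ dy: ∂f_2/∂x - ∂f_1/∂y = ∂(-2*x^2 - 3*x*y - y*z)/∂x - ∂(2*y)/∂y = -4*x - 3*y - 2
  coefficient of dx ∧ dz: ∂f_3/∂x - ∂f_1/∂z = ∂(x*z - 3*y + 2*z)/∂x - ∂(2*y)/∂z = z
  coefficient of dy ∧ dz: ∂f_3/∂y - ∂f_2/∂z = ∂(x*z - 3*y + 2*z)/∂y - ∂(-2*x^2 - 3*x*y - y*z)/∂z = y - 3
Assembling: d(omega) = (-4*x - 3*y - 2) dx ∧ dy + (z) dx ∧ dz + (y - 3) dy ∧ dz.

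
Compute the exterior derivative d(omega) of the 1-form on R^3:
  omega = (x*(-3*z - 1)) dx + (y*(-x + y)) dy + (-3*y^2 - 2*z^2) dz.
d(omega) = (-y) dx ∧ dy + (3*x) dx ∧ dz + (-6*y) dy ∧ dz

For a 1-form omega = sum_i f_i dx_i, the exterior derivative is
  d(omega) = sum_{i < j} (∂f_j/∂x_i - ∂f_i/∂x_j) dx_i ∧ dx_j.
  coefficient of dx ∧ dy: ∂f_2/∂x - ∂f_1/∂y = ∂(y*(-x + y))/∂x - ∂(x*(-3*z - 1))/∂y = -y
  coefficient of dx ∧ dz: ∂f_3/∂x - ∂f_1/∂z = ∂(-3*y^2 - 2*z^2)/∂x - ∂(x*(-3*z - 1))/∂z = 3*x
  coefficient of dy ∧ dz: ∂f_3/∂y - ∂f_2/∂z = ∂(-3*y^2 - 2*z^2)/∂y - ∂(y*(-x + y))/∂z = -6*y
Assembling: d(omega) = (-y) dx ∧ dy + (3*x) dx ∧ dz + (-6*y) dy ∧ dz.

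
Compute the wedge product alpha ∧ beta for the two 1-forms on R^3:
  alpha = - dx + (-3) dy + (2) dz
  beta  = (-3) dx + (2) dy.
alpha ∧ beta = (-11) dx ∧ dy + (6) dx ∧ dz + (-4) dy ∧ dz

Distribute the wedge, using dx_i ∧ dx_j = -dx_j ∧ dx_i and dx_i ∧ dx_i = 0. For each pair (i, j) with i < j, the coefficient of dx_i ∧ dx_j in alpha ∧ beta is (alpha_i * beta_j - alpha_j * beta_i). Collecting: alpha ∧ beta = (-11) dx ∧ dy + (6) dx ∧ dz + (-4) dy ∧ dz.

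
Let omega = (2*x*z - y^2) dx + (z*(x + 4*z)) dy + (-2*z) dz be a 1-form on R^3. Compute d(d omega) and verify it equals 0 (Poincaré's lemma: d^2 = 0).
d(d omega) = 0

Step 1: d omega = sum_{i<j} (∂f_j/∂x_i - ∂f_i/∂x_j) dx_i ∧ dx_j:
  coeff of dx ∧ dy: 2*y + z
  coeff of dx ∧ dz: -2*x
  coeff of dy ∧ dz: -x - 8*z
Step 2: Apply d again to each 2-form coefficient. The only possible 3-form in R^3 is dx ∧ dy ∧ dz, with coefficient
  ∂(coeff of dy∧dz)/∂x - ∂(coeff of dx∧dz)/∂y + ∂(coeff of dx∧dy)/∂z
  = ∂/∂x (-x - 8*z) - ∂/∂y (-2*x) + ∂/∂z (2*y + z).
Each of these terms simplifies to sums of mixed partials that cancel in pairs. The result is 0 (by equality of mixed partials for smooth functions — Schwarz / Clairaut).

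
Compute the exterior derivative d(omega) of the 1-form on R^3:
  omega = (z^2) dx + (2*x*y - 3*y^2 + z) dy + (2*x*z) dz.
d(omega) = (2*y) dx ∧ dy + (-1) dy ∧ dz

For a 1-form omega = sum_i f_i dx_i, the exterior derivative is
  d(omega) = sum_{i < j} (∂f_j/∂x_i - ∂f_i/∂x_j) dx_i ∧ dx_j.
  coefficient of dx ∧ dy: ∂f_2/∂x - ∂f_1/∂y = ∂(2*x*y - 3*y^2 + z)/∂x - ∂(z^2)/∂y = 2*y
  coefficient of dy ∧ dz: ∂f_3/∂y - ∂f_2/∂z = ∂(2*x*z)/∂y - ∂(2*x*y - 3*y^2 + z)/∂z = -1
Assembling: d(omega) = (2*y) dx ∧ dy + (-1) dy ∧ dz.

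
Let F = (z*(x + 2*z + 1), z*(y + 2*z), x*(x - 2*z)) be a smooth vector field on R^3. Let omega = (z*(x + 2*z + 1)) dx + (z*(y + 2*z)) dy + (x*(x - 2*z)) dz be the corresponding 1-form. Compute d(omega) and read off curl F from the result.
d(omega) = (-y - 4*z) dy ∧ dz + (-x + 6*z + 1) dz ∧ dx + (0) dx ∧ dy; curl F = (-y - 4*z, -x + 6*z + 1, 0)

d omega = sum_{i<j} (∂f_j/∂x_i - ∂f_i/∂x_j) dx_i ∧ dx_j. Under the identification (dy ∧ dz, dz ∧ dx, dx ∧ dy) ↔ (e_x, e_y, e_z), the coefficients are exactly the components of curl F. Compute:
  ∂R/∂y - ∂Q/∂z = (0) - (y + 4*z) = -y - 4*z
  ∂P/∂z - ∂R/∂x = (x + 4*z + 1) - (2*x - 2*z) = -x + 6*z + 1
  ∂Q/∂x - ∂P/∂y = (0) - (0) = 0.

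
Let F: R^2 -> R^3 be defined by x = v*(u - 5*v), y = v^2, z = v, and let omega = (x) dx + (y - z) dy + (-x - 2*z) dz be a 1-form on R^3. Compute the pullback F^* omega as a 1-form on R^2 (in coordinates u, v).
F^* omega = (v^2*(u - 5*v)) du + (v*(u^2 - 15*u*v - u + 52*v^2 + 3*v - 2)) dv

Using F^*(f dg) = (f ∘ F) d(g ∘ F), substitute each coordinate x_i by F_i(u, v) in f_i, and replace dx_i by d F_i = (∂F_i/∂u) du + (∂F_i/∂v) dv.
  For the x component: f_1(F) = v*(u - 5*v); d F_1 = (v) du + (u - 10*v) dv
  For the y component: f_2(F) = v*(v - 1); d F_2 = (0) du + (2*v) dv
  For the z component: f_3(F) = v*(-u + 5*v - 2); d F_3 = (0) du + (1) dv
Combining and collecting du, dv coefficients:
  coeff of du: v^2*(u - 5*v)
  coeff of dv: v*(u^2 - 15*u*v - u + 52*v^2 + 3*v - 2)
F^* omega = (v^2*(u - 5*v)) du + (v*(u^2 - 15*u*v - u + 52*v^2 + 3*v - 2)) dv.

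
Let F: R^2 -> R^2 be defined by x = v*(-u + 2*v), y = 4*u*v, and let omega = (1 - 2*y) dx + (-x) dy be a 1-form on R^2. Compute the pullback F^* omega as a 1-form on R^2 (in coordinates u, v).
F^* omega = (v*(12*u*v - 8*v^2 - 1)) du + (12*u^2*v - 40*u*v^2 - u + 4*v) dv

Using F^*(f dg) = (f ∘ F) d(g ∘ F), substitute each coordinate x_i by F_i(u, v) in f_i, and replace dx_i by d F_i = (∂F_i/∂u) du + (∂F_i/∂v) dv.
  For the x component: f_1(F) = -8*u*v + 1; d F_1 = (-v) du + (-u + 4*v) dv
  For the y component: f_2(F) = v*(u - 2*v); d F_2 = (4*v) du + (4*u) dv
Combining and collecting du, dv coefficients:
  coeff of du: v*(12*u*v - 8*v^2 - 1)
  coeff of dv: 12*u^2*v - 40*u*v^2 - u + 4*v
F^* omega = (v*(12*u*v - 8*v^2 - 1)) du + (12*u^2*v - 40*u*v^2 - u + 4*v) dv.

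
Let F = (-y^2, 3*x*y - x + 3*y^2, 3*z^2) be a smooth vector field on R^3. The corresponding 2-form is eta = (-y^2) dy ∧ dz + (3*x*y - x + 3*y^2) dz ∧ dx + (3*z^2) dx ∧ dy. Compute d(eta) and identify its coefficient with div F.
d(eta) = (3*x + 6*y + 6*z) dx ∧ dy ∧ dz; div F = 3*x + 6*y + 6*z

For a 2-form in R^3 of the form above, applying d gives a 3-form with coefficient ∂P/∂x + ∂Q/∂y + ∂R/∂z:
  ∂P/∂x = 0
  ∂Q/∂y = 3*x + 6*y
  ∂R/∂z = 6*z
Sum = 3*x + 6*y + 6*z, which is exactly div F.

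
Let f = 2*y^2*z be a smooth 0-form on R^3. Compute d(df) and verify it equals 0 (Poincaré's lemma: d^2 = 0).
d(df) = 0

Step 1: df = sum_i (∂f/∂x_i) dx_i = (0) dx + (4*y*z) dy + (2*y^2) dz.
Step 2: Apply d again. Using the 1-form formula, the coefficient of dx ∧ dy in d(df) is ∂^2 f/∂x ∂y - ∂^2 f/∂y ∂x = (0) - (0) = 0 (equality of mixed partials for smooth f).
Similarly for dx ∧ dz and dy ∧ dz — all coefficients vanish. So d(df) = 0.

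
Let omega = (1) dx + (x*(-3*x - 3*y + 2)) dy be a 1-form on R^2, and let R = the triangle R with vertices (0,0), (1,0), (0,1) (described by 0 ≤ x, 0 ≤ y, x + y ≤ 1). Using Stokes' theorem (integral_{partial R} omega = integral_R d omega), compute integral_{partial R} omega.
integral_(partial R) omega = -1/2

Stokes: integral_partial_R omega = integral_R d omega with d omega = (∂Q/∂x - ∂P/∂y) dx ∧ dy.
  ∂Q/∂x = -6*x - 3*y + 2
  ∂P/∂y = 0
  integrand = ∂Q/∂x - ∂P/∂y = -6*x - 3*y + 2.
Integrating over R: integral_0^1 integral_0^{1-x} (-6*x - 3*y + 2) dy dx = -1/2.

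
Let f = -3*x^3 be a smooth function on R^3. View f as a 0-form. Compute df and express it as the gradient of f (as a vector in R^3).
df = (-9*x^2) dx + (0) dy + (0) dz; grad f = (-9*x^2, 0, 0)

For a 0-form f, d f = (∂f/∂x) dx + (∂f/∂y) dy + (∂f/∂z) dz. The components of the vector representation are exactly the entries of grad f in Cartesian coordinates:
  ∂f/∂x = -9*x^2
  ∂f/∂y = 0
  ∂f/∂z = 0.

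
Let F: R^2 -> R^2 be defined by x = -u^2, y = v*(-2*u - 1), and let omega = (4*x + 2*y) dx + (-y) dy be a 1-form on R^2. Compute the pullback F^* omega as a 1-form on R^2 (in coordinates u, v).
F^* omega = (8*u^3 + 8*u^2*v - 4*u*v^2 + 4*u*v - 2*v^2) du + (v*(-4*u^2 - 4*u - 1)) dv

Using F^*(f dg) = (f ∘ F) d(g ∘ F), substitute each coordinate x_i by F_i(u, v) in f_i, and replace dx_i by d F_i = (∂F_i/∂u) du + (∂F_i/∂v) dv.
  For the x component: f_1(F) = -4*u^2 - 4*u*v - 2*v; d F_1 = (-2*u) du + (0) dv
  For the y component: f_2(F) = v*(2*u + 1); d F_2 = (-2*v) du + (-2*u - 1) dv
Combining and collecting du, dv coefficients:
  coeff of du: 8*u^3 + 8*u^2*v - 4*u*v^2 + 4*u*v - 2*v^2
  coeff of dv: v*(-4*u^2 - 4*u - 1)
F^* omega = (8*u^3 + 8*u^2*v - 4*u*v^2 + 4*u*v - 2*v^2) du + (v*(-4*u^2 - 4*u - 1)) dv.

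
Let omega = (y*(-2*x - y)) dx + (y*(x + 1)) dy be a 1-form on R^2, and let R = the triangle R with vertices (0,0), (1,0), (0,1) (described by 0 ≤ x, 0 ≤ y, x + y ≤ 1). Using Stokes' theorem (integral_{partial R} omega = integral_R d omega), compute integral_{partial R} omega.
integral_(partial R) omega = 5/6

Stokes: integral_partial_R omega = integral_R d omega with d omega = (∂Q/∂x - ∂P/∂y) dx ∧ dy.
  ∂Q/∂x = y
  ∂P/∂y = -2*x - 2*y
  integrand = ∂Q/∂x - ∂P/∂y = 2*x + 3*y.
Integrating over R: integral_0^1 integral_0^{1-x} (2*x + 3*y) dy dx = 5/6.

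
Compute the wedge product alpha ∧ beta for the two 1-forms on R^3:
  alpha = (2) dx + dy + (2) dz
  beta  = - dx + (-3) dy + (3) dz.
alpha ∧ beta = (-5) dx ∧ dy + (8) dx ∧ dz + (9) dy ∧ dz

Distribute the wedge, using dx_i ∧ dx_j = -dx_j ∧ dx_i and dx_i ∧ dx_i = 0. For each pair (i, j) with i < j, the coefficient of dx_i ∧ dx_j in alpha ∧ beta is (alpha_i * beta_j - alpha_j * beta_i). Collecting: alpha ∧ beta = (-5) dx ∧ dy + (8) dx ∧ dz + (9) dy ∧ dz.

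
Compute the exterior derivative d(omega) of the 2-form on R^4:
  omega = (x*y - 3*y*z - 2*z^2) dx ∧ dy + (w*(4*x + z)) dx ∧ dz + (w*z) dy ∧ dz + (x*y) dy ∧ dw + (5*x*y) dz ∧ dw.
d(omega) = (-3*y - 4*z) dx ∧ dy ∧ dz + (4*x + 5*y + z) dx ∧ dz ∧ dw + (5*x + z) dy ∧ dz ∧ dw + (y) dx ∧ dy ∧ dw

For a 2-form omega = sum_{i<j} g_{ij} dx_i ∧ dx_j, the exterior derivative is
  d(omega) = sum_{i<j} d(g_{ij}) ∧ dx_i ∧ dx_j = sum_{i<j, k} (∂g_{ij}/∂x_k) dx_k ∧ dx_i ∧ dx_j.
Expand each term, using dx_k ∧ dx_i ∧ dx_j = sgn(permutation) dx_{(a)} ∧ dx_{(b)} ∧ dx_{(c)} with (a < b < c) sorted:
  d(x*y - 3*y*z - 2*z^2) includes (∂/∂z)(x*y - 3*y*z - 2*z^2) dz = (-3*y - 4*z) dz, which multiplied by dx ∧ dy gives (-3*y - 4*z) dx ∧ dy ∧ dz
  d(w*(4*x + z)) includes (∂/∂w)(w*(4*x + z)) dw = (4*x + z) dw, which multiplied by dx ∧ dz gives (4*x + z) dx ∧ dz ∧ dw
  d(w*z) includes (∂/∂w)(w*z) dw = (z) dw, which multiplied by dy ∧ dz gives (z) dy ∧ dz ∧ dw
  d(x*y) includes (∂/∂x)(x*y) dx = (y) dx, which multiplied by dy ∧ dw gives (y) dx ∧ dy ∧ dw
  d(5*x*y) includes (∂/∂x)(5*x*y) dx = (5*y) dx, which multiplied by dz ∧ dw gives (5*y) dx ∧ dz ∧ dw
  d(5*x*y) includes (∂/∂y)(5*x*y) dy = (5*x) dy, which multiplied by dz ∧ dw gives (5*x) dy ∧ dz ∧ dw
Collecting like 3-forms: d(omega) = (-3*y - 4*z) dx ∧ dy ∧ dz + (4*x + 5*y + z) dx ∧ dz ∧ dw + (5*x + z) dy ∧ dz ∧ dw + (y) dx ∧ dy ∧ dw.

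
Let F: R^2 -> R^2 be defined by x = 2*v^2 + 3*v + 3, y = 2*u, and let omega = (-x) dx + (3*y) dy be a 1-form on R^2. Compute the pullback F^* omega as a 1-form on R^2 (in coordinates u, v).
F^* omega = (12*u) du + (-8*v^3 - 18*v^2 - 21*v - 9) dv

Using F^*(f dg) = (f ∘ F) d(g ∘ F), substitute each coordinate x_i by F_i(u, v) in f_i, and replace dx_i by d F_i = (∂F_i/∂u) du + (∂F_i/∂v) dv.
  For the x component: f_1(F) = -2*v^2 - 3*v - 3; d F_1 = (0) du + (4*v + 3) dv
  For the y component: f_2(F) = 6*u; d F_2 = (2) du + (0) dv
Combining and collecting du, dv coefficients:
  coeff of du: 12*u
  coeff of dv: -8*v^3 - 18*v^2 - 21*v - 9
F^* omega = (12*u) du + (-8*v^3 - 18*v^2 - 21*v - 9) dv.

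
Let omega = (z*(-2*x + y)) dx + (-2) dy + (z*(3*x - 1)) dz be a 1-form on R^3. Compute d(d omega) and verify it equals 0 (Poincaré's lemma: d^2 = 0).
d(d omega) = 0

Step 1: d omega = sum_{i<j} (∂f_j/∂x_i - ∂f_i/∂x_j) dx_i ∧ dx_j:
  coeff of dx ∧ dy: -z
  coeff of dx ∧ dz: 2*x - y + 3*z
  coeff of dy ∧ dz: 0
Step 2: Apply d again to each 2-form coefficient. The only possible 3-form in R^3 is dx ∧ dy ∧ dz, with coefficient
  ∂(coeff of dy∧dz)/∂x - ∂(coeff of dx∧dz)/∂y + ∂(coeff of dx∧dy)/∂z
  = ∂/∂x (0) - ∂/∂y (2*x - y + 3*z) + ∂/∂z (-z).
Each of these terms simplifies to sums of mixed partials that cancel in pairs. The result is 0 (by equality of mixed partials for smooth functions — Schwarz / Clairaut).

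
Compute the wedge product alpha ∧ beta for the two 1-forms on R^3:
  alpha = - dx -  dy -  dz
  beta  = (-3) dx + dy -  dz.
alpha ∧ beta = (-4) dx ∧ dy + (-2) dx ∧ dz + (2) dy ∧ dz

Distribute the wedge, using dx_i ∧ dx_j = -dx_j ∧ dx_i and dx_i ∧ dx_i = 0. For each pair (i, j) with i < j, the coefficient of dx_i ∧ dx_j in alpha ∧ beta is (alpha_i * beta_j - alpha_j * beta_i). Collecting: alpha ∧ beta = (-4) dx ∧ dy + (-2) dx ∧ dz + (2) dy ∧ dz.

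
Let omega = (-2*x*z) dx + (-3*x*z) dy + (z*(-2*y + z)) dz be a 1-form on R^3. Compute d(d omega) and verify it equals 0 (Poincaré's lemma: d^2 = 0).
d(d omega) = 0

Step 1: d omega = sum_{i<j} (∂f_j/∂x_i - ∂f_i/∂x_j) dx_i ∧ dx_j:
  coeff of dx ∧ dy: -3*z
  coeff of dx ∧ dz: 2*x
  coeff of dy ∧ dz: 3*x - 2*z
Step 2: Apply d again to each 2-form coefficient. The only possible 3-form in R^3 is dx ∧ dy ∧ dz, with coefficient
  ∂(coeff of dy∧dz)/∂x - ∂(coeff of dx∧dz)/∂y + ∂(coeff of dx∧dy)/∂z
  = ∂/∂x (3*x - 2*z) - ∂/∂y (2*x) + ∂/∂z (-3*z).
Each of these terms simplifies to sums of mixed partials that cancel in pairs. The result is 0 (by equality of mixed partials for smooth functions — Schwarz / Clairaut).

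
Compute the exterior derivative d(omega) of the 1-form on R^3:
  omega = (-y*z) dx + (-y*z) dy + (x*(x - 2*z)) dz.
d(omega) = (z) dx ∧ dy + (2*x + y - 2*z) dx ∧ dz + (y) dy ∧ dz

For a 1-form omega = sum_i f_i dx_i, the exterior derivative is
  d(omega) = sum_{i < j} (∂f_j/∂x_i - ∂f_i/∂x_j) dx_i ∧ dx_j.
  coefficient of dx ∧ dy: ∂f_2/∂x - ∂f_1/∂y = ∂(-y*z)/∂x - ∂(-y*z)/∂y = z
  coefficient of dx ∧ dz: ∂f_3/∂x - ∂f_1/∂z = ∂(x*(x - 2*z))/∂x - ∂(-y*z)/∂z = 2*x + y - 2*z
  coefficient of dy ∧ dz: ∂f_3/∂y - ∂f_2/∂z = ∂(x*(x - 2*z))/∂y - ∂(-y*z)/∂z = y
Assembling: d(omega) = (z) dx ∧ dy + (2*x + y - 2*z) dx ∧ dz + (y) dy ∧ dz.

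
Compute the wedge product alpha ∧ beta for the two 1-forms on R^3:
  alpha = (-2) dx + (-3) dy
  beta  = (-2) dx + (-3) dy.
alpha ∧ beta = 0

Distribute the wedge, using dx_i ∧ dx_j = -dx_j ∧ dx_i and dx_i ∧ dx_i = 0. For each pair (i, j) with i < j, the coefficient of dx_i ∧ dx_j in alpha ∧ beta is (alpha_i * beta_j - alpha_j * beta_i). Collecting: alpha ∧ beta = 0.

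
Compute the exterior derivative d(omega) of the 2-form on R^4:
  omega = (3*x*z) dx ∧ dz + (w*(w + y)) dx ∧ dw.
d(omega) = (-w) dx ∧ dy ∧ dw

For a 2-form omega = sum_{i<j} g_{ij} dx_i ∧ dx_j, the exterior derivative is
  d(omega) = sum_{i<j} d(g_{ij}) ∧ dx_i ∧ dx_j = sum_{i<j, k} (∂g_{ij}/∂x_k) dx_k ∧ dx_i ∧ dx_j.
Expand each term, using dx_k ∧ dx_i ∧ dx_j = sgn(permutation) dx_{(a)} ∧ dx_{(b)} ∧ dx_{(c)} with (a < b < c) sorted:
  d(w*(w + y)) includes (∂/∂y)(w*(w + y)) dy = (w) dy, which multiplied by dx ∧ dw gives (-w) dx ∧ dy ∧ dw
Collecting like 3-forms: d(omega) = (-w) dx ∧ dy ∧ dw.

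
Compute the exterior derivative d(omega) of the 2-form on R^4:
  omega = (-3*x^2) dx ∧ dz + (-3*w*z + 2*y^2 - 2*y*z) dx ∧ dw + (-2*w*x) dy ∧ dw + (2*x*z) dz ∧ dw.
d(omega) = (-2*w - 4*y + 2*z) dx ∧ dy ∧ dw + (3*w + 2*y + 2*z) dx ∧ dz ∧ dw

For a 2-form omega = sum_{i<j} g_{ij} dx_i ∧ dx_j, the exterior derivative is
  d(omega) = sum_{i<j} d(g_{ij}) ∧ dx_i ∧ dx_j = sum_{i<j, k} (∂g_{ij}/∂x_k) dx_k ∧ dx_i ∧ dx_j.
Expand each term, using dx_k ∧ dx_i ∧ dx_j = sgn(permutation) dx_{(a)} ∧ dx_{(b)} ∧ dx_{(c)} with (a < b < c) sorted:
  d(-3*w*z + 2*y^2 - 2*y*z) includes (∂/∂y)(-3*w*z + 2*y^2 - 2*y*z) dy = (4*y - 2*z) dy, which multiplied by dx ∧ dw gives (-4*y + 2*z) dx ∧ dy ∧ dw
  d(-3*w*z + 2*y^2 - 2*y*z) includes (∂/∂z)(-3*w*z + 2*y^2 - 2*y*z) dz = (-3*w - 2*y) dz, which multiplied by dx ∧ dw gives (3*w + 2*y) dx ∧ dz ∧ dw
  d(-2*w*x) includes (∂/∂x)(-2*w*x) dx = (-2*w) dx, which multiplied by dy ∧ dw gives (-2*w) dx ∧ dy ∧ dw
  d(2*x*z) includes (∂/∂x)(2*x*z) dx = (2*z) dx, which multiplied by dz ∧ dw gives (2*z) dx ∧ dz ∧ dw
Collecting like 3-forms: d(omega) = (-2*w - 4*y + 2*z) dx ∧ dy ∧ dw + (3*w + 2*y + 2*z) dx ∧ dz ∧ dw.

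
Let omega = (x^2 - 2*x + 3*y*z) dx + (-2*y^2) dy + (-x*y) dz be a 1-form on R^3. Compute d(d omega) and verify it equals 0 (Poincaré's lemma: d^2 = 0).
d(d omega) = 0

Step 1: d omega = sum_{i<j} (∂f_j/∂x_i - ∂f_i/∂x_j) dx_i ∧ dx_j:
  coeff of dx ∧ dy: -3*z
  coeff of dx ∧ dz: -4*y
  coeff of dy ∧ dz: -x
Step 2: Apply d again to each 2-form coefficient. The only possible 3-form in R^3 is dx ∧ dy ∧ dz, with coefficient
  ∂(coeff of dy∧dz)/∂x - ∂(coeff of dx∧dz)/∂y + ∂(coeff of dx∧dy)/∂z
  = ∂/∂x (-x) - ∂/∂y (-4*y) + ∂/∂z (-3*z).
Each of these terms simplifies to sums of mixed partials that cancel in pairs. The result is 0 (by equality of mixed partials for smooth functions — Schwarz / Clairaut).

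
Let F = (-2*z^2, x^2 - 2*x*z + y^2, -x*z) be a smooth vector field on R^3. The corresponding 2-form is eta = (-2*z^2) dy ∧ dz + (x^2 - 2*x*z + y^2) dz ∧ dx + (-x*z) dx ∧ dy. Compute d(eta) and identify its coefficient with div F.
d(eta) = (-x + 2*y) dx ∧ dy ∧ dz; div F = -x + 2*y

For a 2-form in R^3 of the form above, applying d gives a 3-form with coefficient ∂P/∂x + ∂Q/∂y + ∂R/∂z:
  ∂P/∂x = 0
  ∂Q/∂y = 2*y
  ∂R/∂z = -x
Sum = -x + 2*y, which is exactly div F.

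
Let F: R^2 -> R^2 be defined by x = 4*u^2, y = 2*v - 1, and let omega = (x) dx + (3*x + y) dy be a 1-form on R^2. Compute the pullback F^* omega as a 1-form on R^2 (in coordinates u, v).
F^* omega = (32*u^3) du + (24*u^2 + 4*v - 2) dv

Using F^*(f dg) = (f ∘ F) d(g ∘ F), substitute each coordinate x_i by F_i(u, v) in f_i, and replace dx_i by d F_i = (∂F_i/∂u) du + (∂F_i/∂v) dv.
  For the x component: f_1(F) = 4*u^2; d F_1 = (8*u) du + (0) dv
  For the y component: f_2(F) = 12*u^2 + 2*v - 1; d F_2 = (0) du + (2) dv
Combining and collecting du, dv coefficients:
  coeff of du: 32*u^3
  coeff of dv: 24*u^2 + 4*v - 2
F^* omega = (32*u^3) du + (24*u^2 + 4*v - 2) dv.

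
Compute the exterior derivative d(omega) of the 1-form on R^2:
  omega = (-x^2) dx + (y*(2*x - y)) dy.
d(omega) = (2*y) dx ∧ dy

For a 1-form omega = sum_i f_i dx_i, the exterior derivative is
  d(omega) = sum_{i < j} (∂f_j/∂x_i - ∂f_i/∂x_j) dx_i ∧ dx_j.
  coefficient of dx ∧ dy: ∂f_2/∂x - ∂f_1/∂y = ∂(y*(2*x - y))/∂x - ∂(-x^2)/∂y = 2*y
Assembling: d(omega) = (2*y) dx ∧ dy.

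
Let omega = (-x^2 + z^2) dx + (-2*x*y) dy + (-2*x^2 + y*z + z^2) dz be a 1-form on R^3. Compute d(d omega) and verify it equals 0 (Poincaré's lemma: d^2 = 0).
d(d omega) = 0

Step 1: d omega = sum_{i<j} (∂f_j/∂x_i - ∂f_i/∂x_j) dx_i ∧ dx_j:
  coeff of dx ∧ dy: -2*y
  coeff of dx ∧ dz: -4*x - 2*z
  coeff of dy ∧ dz: z
Step 2: Apply d again to each 2-form coefficient. The only possible 3-form in R^3 is dx ∧ dy ∧ dz, with coefficient
  ∂(coeff of dy∧dz)/∂x - ∂(coeff of dx∧dz)/∂y + ∂(coeff of dx∧dy)/∂z
  = ∂/∂x (z) - ∂/∂y (-4*x - 2*z) + ∂/∂z (-2*y).
Each of these terms simplifies to sums of mixed partials that cancel in pairs. The result is 0 (by equality of mixed partials for smooth functions — Schwarz / Clairaut).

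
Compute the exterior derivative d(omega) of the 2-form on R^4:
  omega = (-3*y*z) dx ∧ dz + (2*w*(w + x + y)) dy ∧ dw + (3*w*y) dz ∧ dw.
d(omega) = (3*z) dx ∧ dy ∧ dz + (2*w) dx ∧ dy ∧ dw + (3*w) dy ∧ dz ∧ dw

For a 2-form omega = sum_{i<j} g_{ij} dx_i ∧ dx_j, the exterior derivative is
  d(omega) = sum_{i<j} d(g_{ij}) ∧ dx_i ∧ dx_j = sum_{i<j, k} (∂g_{ij}/∂x_k) dx_k ∧ dx_i ∧ dx_j.
Expand each term, using dx_k ∧ dx_i ∧ dx_j = sgn(permutation) dx_{(a)} ∧ dx_{(b)} ∧ dx_{(c)} with (a < b < c) sorted:
  d(-3*y*z) includes (∂/∂y)(-3*y*z) dy = (-3*z) dy, which multiplied by dx ∧ dz gives (3*z) dx ∧ dy ∧ dz
  d(2*w*(w + x + y)) includes (∂/∂x)(2*w*(w + x + y)) dx = (2*w) dx, which multiplied by dy ∧ dw gives (2*w) dx ∧ dy ∧ dw
  d(3*w*y) includes (∂/∂y)(3*w*y) dy = (3*w) dy, which multiplied by dz ∧ dw gives (3*w) dy ∧ dz ∧ dw
Collecting like 3-forms: d(omega) = (3*z) dx ∧ dy ∧ dz + (2*w) dx ∧ dy ∧ dw + (3*w) dy ∧ dz ∧ dw.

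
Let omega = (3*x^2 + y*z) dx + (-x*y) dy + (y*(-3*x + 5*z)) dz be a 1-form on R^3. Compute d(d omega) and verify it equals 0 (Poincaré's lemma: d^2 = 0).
d(d omega) = 0

Step 1: d omega = sum_{i<j} (∂f_j/∂x_i - ∂f_i/∂x_j) dx_i ∧ dx_j:
  coeff of dx ∧ dy: -y - z
  coeff of dx ∧ dz: -4*y
  coeff of dy ∧ dz: -3*x + 5*z
Step 2: Apply d again to each 2-form coefficient. The only possible 3-form in R^3 is dx ∧ dy ∧ dz, with coefficient
  ∂(coeff of dy∧dz)/∂x - ∂(coeff of dx∧dz)/∂y + ∂(coeff of dx∧dy)/∂z
  = ∂/∂x (-3*x + 5*z) - ∂/∂y (-4*y) + ∂/∂z (-y - z).
Each of these terms simplifies to sums of mixed partials that cancel in pairs. The result is 0 (by equality of mixed partials for smooth functions — Schwarz / Clairaut).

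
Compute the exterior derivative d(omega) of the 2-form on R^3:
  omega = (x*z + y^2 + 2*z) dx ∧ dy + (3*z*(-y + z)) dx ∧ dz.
d(omega) = (x + 3*z + 2) dx ∧ dy ∧ dz

For a 2-form omega = sum_{i<j} g_{ij} dx_i ∧ dx_j, the exterior derivative is
  d(omega) = sum_{i<j} d(g_{ij}) ∧ dx_i ∧ dx_j = sum_{i<j, k} (∂g_{ij}/∂x_k) dx_k ∧ dx_i ∧ dx_j.
Expand each term, using dx_k ∧ dx_i ∧ dx_j = sgn(permutation) dx_{(a)} ∧ dx_{(b)} ∧ dx_{(c)} with (a < b < c) sorted:
  d(x*z + y^2 + 2*z) includes (∂/∂z)(x*z + y^2 + 2*z) dz = (x + 2) dz, which multiplied by dx ∧ dy gives (x + 2) dx ∧ dy ∧ dz
  d(3*z*(-y + z)) includes (∂/∂y)(3*z*(-y + z)) dy = (-3*z) dy, which multiplied by dx ∧ dz gives (3*z) dx ∧ dy ∧ dz
Collecting like 3-forms: d(omega) = (x + 3*z + 2) dx ∧ dy ∧ dz.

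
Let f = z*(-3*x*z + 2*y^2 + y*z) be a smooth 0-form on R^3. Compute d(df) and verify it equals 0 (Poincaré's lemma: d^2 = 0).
d(df) = 0

Step 1: df = sum_i (∂f/∂x_i) dx_i = (-3*z^2) dx + (z*(4*y + z)) dy + (-6*x*z + 2*y^2 + 2*y*z) dz.
Step 2: Apply d again. Using the 1-form formula, the coefficient of dx ∧ dy in d(df) is ∂^2 f/∂x ∂y - ∂^2 f/∂y ∂x = (0) - (0) = 0 (equality of mixed partials for smooth f).
Similarly for dx ∧ dz and dy ∧ dz — all coefficients vanish. So d(df) = 0.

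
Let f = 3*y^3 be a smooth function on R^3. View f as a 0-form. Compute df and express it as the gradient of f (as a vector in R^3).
df = (0) dx + (9*y^2) dy + (0) dz; grad f = (0, 9*y^2, 0)

For a 0-form f, d f = (∂f/∂x) dx + (∂f/∂y) dy + (∂f/∂z) dz. The components of the vector representation are exactly the entries of grad f in Cartesian coordinates:
  ∂f/∂x = 0
  ∂f/∂y = 9*y^2
  ∂f/∂z = 0.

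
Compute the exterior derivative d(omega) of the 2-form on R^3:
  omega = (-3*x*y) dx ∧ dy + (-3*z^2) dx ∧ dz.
d(omega) = 0

For a 2-form omega = sum_{i<j} g_{ij} dx_i ∧ dx_j, the exterior derivative is
  d(omega) = sum_{i<j} d(g_{ij}) ∧ dx_i ∧ dx_j = sum_{i<j, k} (∂g_{ij}/∂x_k) dx_k ∧ dx_i ∧ dx_j.
Expand each term, using dx_k ∧ dx_i ∧ dx_j = sgn(permutation) dx_{(a)} ∧ dx_{(b)} ∧ dx_{(c)} with (a < b < c) sorted:

Collecting like 3-forms: d(omega) = 0.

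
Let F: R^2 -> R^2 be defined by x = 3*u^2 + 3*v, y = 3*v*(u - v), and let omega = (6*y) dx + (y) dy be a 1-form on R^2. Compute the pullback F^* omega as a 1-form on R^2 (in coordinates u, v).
F^* omega = (9*v*(12*u^2 - 11*u*v - v^2)) du + (9*v*(u^2 - 3*u*v + 6*u + 2*v^2 - 6*v)) dv

Using F^*(f dg) = (f ∘ F) d(g ∘ F), substitute each coordinate x_i by F_i(u, v) in f_i, and replace dx_i by d F_i = (∂F_i/∂u) du + (∂F_i/∂v) dv.
  For the x component: f_1(F) = 18*v*(u - v); d F_1 = (6*u) du + (3) dv
  For the y component: f_2(F) = 3*v*(u - v); d F_2 = (3*v) du + (3*u - 6*v) dv
Combining and collecting du, dv coefficients:
  coeff of du: 9*v*(12*u^2 - 11*u*v - v^2)
  coeff of dv: 9*v*(u^2 - 3*u*v + 6*u + 2*v^2 - 6*v)
F^* omega = (9*v*(12*u^2 - 11*u*v - v^2)) du + (9*v*(u^2 - 3*u*v + 6*u + 2*v^2 - 6*v)) dv.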